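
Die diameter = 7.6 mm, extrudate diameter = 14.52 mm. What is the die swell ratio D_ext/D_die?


Die swell ratio = D_extrudate / D_die
= 14.52 / 7.6
= 1.911

Die swell = 1.911


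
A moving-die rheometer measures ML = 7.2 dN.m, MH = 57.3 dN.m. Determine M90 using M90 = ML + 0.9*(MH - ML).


M90 = ML + 0.9 * (MH - ML)
M90 = 7.2 + 0.9 * (57.3 - 7.2)
M90 = 7.2 + 0.9 * 50.1
M90 = 52.29 dN.m

52.29 dN.m


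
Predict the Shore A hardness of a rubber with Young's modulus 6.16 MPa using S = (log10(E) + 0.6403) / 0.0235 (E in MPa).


log10(E) = 0.0235*S - 0.6403  =>  S = (log10(E) + 0.6403) / 0.0235
log10(6.16) = 0.789581
S = (0.789581 + 0.6403) / 0.0235 = 1.429881 / 0.0235
S = 60.8

Shore A = 60.8


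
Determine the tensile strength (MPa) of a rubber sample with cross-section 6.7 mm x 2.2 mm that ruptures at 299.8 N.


Area = width * thickness = 6.7 * 2.2 = 14.74 mm^2
TS = force / area = 299.8 / 14.74 = 20.34 MPa

20.34 MPa


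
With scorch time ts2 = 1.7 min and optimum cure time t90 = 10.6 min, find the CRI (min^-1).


CRI = 100 / (t90 - ts2)
= 100 / (10.6 - 1.7)
= 100 / 8.9
= 11.24 min^-1

11.24 min^-1


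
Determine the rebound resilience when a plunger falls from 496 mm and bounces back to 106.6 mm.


Resilience = h_rebound / h_drop * 100
= 106.6 / 496 * 100
= 21.5%

21.5%


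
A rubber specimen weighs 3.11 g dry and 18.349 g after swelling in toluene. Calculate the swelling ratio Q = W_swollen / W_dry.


Q = W_swollen / W_dry
Q = 18.349 / 3.11
Q = 5.9

Q = 5.9


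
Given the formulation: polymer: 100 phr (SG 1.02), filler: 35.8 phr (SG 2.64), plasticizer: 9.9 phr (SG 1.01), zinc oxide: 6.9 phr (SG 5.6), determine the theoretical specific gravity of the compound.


Sum of weights = 152.6
Volume contributions:
  polymer: 100/1.02 = 98.0392
  filler: 35.8/2.64 = 13.5606
  plasticizer: 9.9/1.01 = 9.8020
  zinc oxide: 6.9/5.6 = 1.2321
Sum of volumes = 122.6339
SG = 152.6 / 122.6339 = 1.244

SG = 1.244


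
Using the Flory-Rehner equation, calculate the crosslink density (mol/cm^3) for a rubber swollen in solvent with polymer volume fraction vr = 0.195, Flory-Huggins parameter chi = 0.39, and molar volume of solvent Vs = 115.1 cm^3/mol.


ln(1 - vr) = ln(1 - 0.195) = -0.2169
Numerator = -((-0.2169) + 0.195 + 0.39 * 0.195^2) = 0.0071
Denominator = 115.1 * (0.195^(1/3) - 0.195/2) = 55.5230
nu = 0.0071 / 55.5230 = 1.2757e-04 mol/cm^3

1.2757e-04 mol/cm^3


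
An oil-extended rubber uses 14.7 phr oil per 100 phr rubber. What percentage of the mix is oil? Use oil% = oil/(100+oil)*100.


Oil % = oil / (100 + oil) * 100
= 14.7 / (100 + 14.7) * 100
= 14.7 / 114.7 * 100
= 12.82%

12.82%


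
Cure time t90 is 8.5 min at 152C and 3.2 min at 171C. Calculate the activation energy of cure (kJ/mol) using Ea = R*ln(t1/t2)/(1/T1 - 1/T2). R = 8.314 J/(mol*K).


T1 = 425.15 K, T2 = 444.15 K
1/T1 - 1/T2 = 1.0062e-04
ln(t1/t2) = ln(8.5/3.2) = 0.9769
Ea = 8.314 * 0.9769 / 1.0062e-04 = 80720.7530 J/mol
Ea = 80.72 kJ/mol

80.72 kJ/mol


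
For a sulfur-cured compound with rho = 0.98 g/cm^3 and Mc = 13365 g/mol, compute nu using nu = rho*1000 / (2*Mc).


nu = rho * 1000 / (2 * Mc)
nu = 0.98 * 1000 / (2 * 13365)
nu = 980.0 / 26730
nu = 0.0367 mol/L

0.0367 mol/L


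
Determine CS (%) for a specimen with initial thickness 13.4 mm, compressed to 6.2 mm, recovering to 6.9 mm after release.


CS = (t0 - recovered) / (t0 - ts) * 100
= (13.4 - 6.9) / (13.4 - 6.2) * 100
= 6.5 / 7.2 * 100
= 90.3%

90.3%


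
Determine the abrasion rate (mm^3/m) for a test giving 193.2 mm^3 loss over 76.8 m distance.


Rate = volume_loss / distance
= 193.2 / 76.8
= 2.516 mm^3/m

2.516 mm^3/m


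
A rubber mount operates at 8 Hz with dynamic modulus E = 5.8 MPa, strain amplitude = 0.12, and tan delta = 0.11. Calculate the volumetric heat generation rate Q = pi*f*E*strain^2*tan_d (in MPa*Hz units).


Q = pi * f * E * strain^2 * tan_d
= pi * 8 * 5.8 * 0.12^2 * 0.11
= pi * 8 * 5.8 * 0.0144 * 0.11
= 0.2309

Q = 0.2309


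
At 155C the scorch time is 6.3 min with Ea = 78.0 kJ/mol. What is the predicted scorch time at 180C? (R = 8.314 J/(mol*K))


Convert temperatures: T1 = 155 + 273.15 = 428.15 K, T2 = 180 + 273.15 = 453.15 K
ts2_new = 6.3 * exp(78000 / 8.314 * (1/453.15 - 1/428.15))
1/T2 - 1/T1 = -1.2886e-04
ts2_new = 1.88 min

1.88 min


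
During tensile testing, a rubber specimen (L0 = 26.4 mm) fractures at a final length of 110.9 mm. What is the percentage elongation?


Elongation = (Lf - L0) / L0 * 100
= (110.9 - 26.4) / 26.4 * 100
= 84.5 / 26.4 * 100
= 320.1%

320.1%


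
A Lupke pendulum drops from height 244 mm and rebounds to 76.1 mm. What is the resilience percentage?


Resilience = h_rebound / h_drop * 100
= 76.1 / 244 * 100
= 31.2%

31.2%


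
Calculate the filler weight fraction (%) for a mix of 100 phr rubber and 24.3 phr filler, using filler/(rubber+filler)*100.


Filler % = filler / (rubber + filler) * 100
= 24.3 / (100 + 24.3) * 100
= 24.3 / 124.3 * 100
= 19.55%

19.55%


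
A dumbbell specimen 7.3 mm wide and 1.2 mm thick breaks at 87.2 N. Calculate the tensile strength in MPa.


Area = width * thickness = 7.3 * 1.2 = 8.76 mm^2
TS = force / area = 87.2 / 8.76 = 9.95 MPa

9.95 MPa


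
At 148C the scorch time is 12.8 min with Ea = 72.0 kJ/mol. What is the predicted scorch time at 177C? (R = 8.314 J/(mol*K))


Convert temperatures: T1 = 148 + 273.15 = 421.15 K, T2 = 177 + 273.15 = 450.15 K
ts2_new = 12.8 * exp(72000 / 8.314 * (1/450.15 - 1/421.15))
1/T2 - 1/T1 = -1.5297e-04
ts2_new = 3.4 min

3.4 min


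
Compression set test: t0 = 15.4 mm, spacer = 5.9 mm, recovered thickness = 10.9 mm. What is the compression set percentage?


CS = (t0 - recovered) / (t0 - ts) * 100
= (15.4 - 10.9) / (15.4 - 5.9) * 100
= 4.5 / 9.5 * 100
= 47.4%

47.4%


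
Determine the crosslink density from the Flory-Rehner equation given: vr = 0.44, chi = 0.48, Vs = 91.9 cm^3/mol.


ln(1 - vr) = ln(1 - 0.44) = -0.5798
Numerator = -((-0.5798) + 0.44 + 0.48 * 0.44^2) = 0.0469
Denominator = 91.9 * (0.44^(1/3) - 0.44/2) = 49.6803
nu = 0.0469 / 49.6803 = 9.4385e-04 mol/cm^3

9.4385e-04 mol/cm^3


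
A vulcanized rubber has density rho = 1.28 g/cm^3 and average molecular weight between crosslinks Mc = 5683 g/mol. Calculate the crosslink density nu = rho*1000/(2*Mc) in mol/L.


nu = rho * 1000 / (2 * Mc)
nu = 1.28 * 1000 / (2 * 5683)
nu = 1280.0 / 11366
nu = 0.1126 mol/L

0.1126 mol/L


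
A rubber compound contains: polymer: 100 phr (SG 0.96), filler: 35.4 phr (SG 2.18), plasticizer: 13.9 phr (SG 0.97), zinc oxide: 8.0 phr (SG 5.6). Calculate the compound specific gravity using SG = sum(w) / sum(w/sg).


Sum of weights = 157.3
Volume contributions:
  polymer: 100/0.96 = 104.1667
  filler: 35.4/2.18 = 16.2385
  plasticizer: 13.9/0.97 = 14.3299
  zinc oxide: 8.0/5.6 = 1.4286
Sum of volumes = 136.1637
SG = 157.3 / 136.1637 = 1.155

SG = 1.155


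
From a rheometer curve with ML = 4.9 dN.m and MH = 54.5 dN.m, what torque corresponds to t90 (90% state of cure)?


M90 = ML + 0.9 * (MH - ML)
M90 = 4.9 + 0.9 * (54.5 - 4.9)
M90 = 4.9 + 0.9 * 49.6
M90 = 49.54 dN.m

49.54 dN.m


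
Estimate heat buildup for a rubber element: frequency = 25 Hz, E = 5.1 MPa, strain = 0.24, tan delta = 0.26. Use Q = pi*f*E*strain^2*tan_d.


Q = pi * f * E * strain^2 * tan_d
= pi * 25 * 5.1 * 0.24^2 * 0.26
= pi * 25 * 5.1 * 0.0576 * 0.26
= 5.9987

Q = 5.9987


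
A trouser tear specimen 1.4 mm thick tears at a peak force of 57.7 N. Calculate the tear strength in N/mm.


Tear strength = force / thickness
= 57.7 / 1.4
= 41.21 N/mm

41.21 N/mm


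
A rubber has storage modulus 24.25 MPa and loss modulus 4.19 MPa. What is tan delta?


tan delta = E'' / E'
= 4.19 / 24.25
= 0.1728

tan delta = 0.1728


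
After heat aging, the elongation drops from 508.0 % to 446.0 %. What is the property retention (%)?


Retention = aged / original * 100
= 446.0 / 508.0 * 100
= 87.8%

87.8%


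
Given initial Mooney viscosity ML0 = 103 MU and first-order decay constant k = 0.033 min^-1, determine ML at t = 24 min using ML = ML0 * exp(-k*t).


ML = ML0 * exp(-k * t)
ML = 103 * exp(-0.033 * 24)
ML = 103 * 0.4529
ML = 46.65 MU

46.65 MU


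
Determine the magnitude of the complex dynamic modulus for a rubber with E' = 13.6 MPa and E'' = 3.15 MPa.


|E*| = sqrt(E'^2 + E''^2)
= sqrt(13.6^2 + 3.15^2)
= sqrt(184.9600 + 9.9225)
= 13.96 MPa

13.96 MPa


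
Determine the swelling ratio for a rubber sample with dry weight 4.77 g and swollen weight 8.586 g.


Q = W_swollen / W_dry
Q = 8.586 / 4.77
Q = 1.8

Q = 1.8


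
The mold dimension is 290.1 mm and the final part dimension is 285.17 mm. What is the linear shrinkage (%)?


Shrinkage = (mold - part) / mold * 100
= (290.1 - 285.17) / 290.1 * 100
= 4.93 / 290.1 * 100
= 1.7%

1.7%


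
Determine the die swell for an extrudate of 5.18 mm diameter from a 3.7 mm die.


Die swell ratio = D_extrudate / D_die
= 5.18 / 3.7
= 1.4

Die swell = 1.4


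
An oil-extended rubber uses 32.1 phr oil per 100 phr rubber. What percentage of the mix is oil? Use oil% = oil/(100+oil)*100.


Oil % = oil / (100 + oil) * 100
= 32.1 / (100 + 32.1) * 100
= 32.1 / 132.1 * 100
= 24.3%

24.3%


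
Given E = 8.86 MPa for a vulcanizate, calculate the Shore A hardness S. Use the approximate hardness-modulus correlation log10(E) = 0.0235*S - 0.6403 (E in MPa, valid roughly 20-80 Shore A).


log10(E) = 0.0235*S - 0.6403  =>  S = (log10(E) + 0.6403) / 0.0235
log10(8.86) = 0.947434
S = (0.947434 + 0.6403) / 0.0235 = 1.587734 / 0.0235
S = 67.6

Shore A = 67.6


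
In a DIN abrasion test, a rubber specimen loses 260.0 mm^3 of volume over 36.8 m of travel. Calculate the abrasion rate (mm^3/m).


Rate = volume_loss / distance
= 260.0 / 36.8
= 7.065 mm^3/m

7.065 mm^3/m


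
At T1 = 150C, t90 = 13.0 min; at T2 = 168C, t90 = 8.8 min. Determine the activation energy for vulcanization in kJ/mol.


T1 = 423.15 K, T2 = 441.15 K
1/T1 - 1/T2 = 9.6425e-05
ln(t1/t2) = ln(13.0/8.8) = 0.3902
Ea = 8.314 * 0.3902 / 9.6425e-05 = 33643.6245 J/mol
Ea = 33.64 kJ/mol

33.64 kJ/mol


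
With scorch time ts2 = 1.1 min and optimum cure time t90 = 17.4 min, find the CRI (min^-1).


CRI = 100 / (t90 - ts2)
= 100 / (17.4 - 1.1)
= 100 / 16.3
= 6.13 min^-1

6.13 min^-1


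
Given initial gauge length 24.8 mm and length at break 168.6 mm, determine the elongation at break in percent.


Elongation = (Lf - L0) / L0 * 100
= (168.6 - 24.8) / 24.8 * 100
= 143.8 / 24.8 * 100
= 579.8%

579.8%


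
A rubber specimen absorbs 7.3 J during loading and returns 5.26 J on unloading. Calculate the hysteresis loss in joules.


Hysteresis loss = loading - unloading
= 7.3 - 5.26
= 2.04 J

2.04 J


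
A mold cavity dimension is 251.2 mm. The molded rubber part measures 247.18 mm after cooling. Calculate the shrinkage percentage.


Shrinkage = (mold - part) / mold * 100
= (251.2 - 247.18) / 251.2 * 100
= 4.02 / 251.2 * 100
= 1.6%

1.6%


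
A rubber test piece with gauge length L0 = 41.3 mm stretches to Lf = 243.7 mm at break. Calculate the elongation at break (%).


Elongation = (Lf - L0) / L0 * 100
= (243.7 - 41.3) / 41.3 * 100
= 202.4 / 41.3 * 100
= 490.1%

490.1%


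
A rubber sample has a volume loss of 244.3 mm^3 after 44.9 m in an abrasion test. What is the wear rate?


Rate = volume_loss / distance
= 244.3 / 44.9
= 5.441 mm^3/m

5.441 mm^3/m


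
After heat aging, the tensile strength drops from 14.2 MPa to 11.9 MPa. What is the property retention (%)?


Retention = aged / original * 100
= 11.9 / 14.2 * 100
= 83.8%

83.8%


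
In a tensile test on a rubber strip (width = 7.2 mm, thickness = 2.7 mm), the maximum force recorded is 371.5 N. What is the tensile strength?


Area = width * thickness = 7.2 * 2.7 = 19.44 mm^2
TS = force / area = 371.5 / 19.44 = 19.11 MPa

19.11 MPa


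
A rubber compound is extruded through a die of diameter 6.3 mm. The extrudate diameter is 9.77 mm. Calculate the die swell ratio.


Die swell ratio = D_extrudate / D_die
= 9.77 / 6.3
= 1.551

Die swell = 1.551


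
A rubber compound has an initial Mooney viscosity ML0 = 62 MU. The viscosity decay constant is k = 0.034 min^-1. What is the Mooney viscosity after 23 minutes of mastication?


ML = ML0 * exp(-k * t)
ML = 62 * exp(-0.034 * 23)
ML = 62 * 0.4575
ML = 28.36 MU

28.36 MU


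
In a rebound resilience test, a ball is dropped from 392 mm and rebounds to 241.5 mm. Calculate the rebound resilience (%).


Resilience = h_rebound / h_drop * 100
= 241.5 / 392 * 100
= 61.6%

61.6%


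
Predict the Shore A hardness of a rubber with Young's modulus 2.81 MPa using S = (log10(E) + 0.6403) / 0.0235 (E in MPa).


log10(E) = 0.0235*S - 0.6403  =>  S = (log10(E) + 0.6403) / 0.0235
log10(2.81) = 0.448706
S = (0.448706 + 0.6403) / 0.0235 = 1.089006 / 0.0235
S = 46.3

Shore A = 46.3


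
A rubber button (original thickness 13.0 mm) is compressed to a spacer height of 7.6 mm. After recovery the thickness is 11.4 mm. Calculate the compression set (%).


CS = (t0 - recovered) / (t0 - ts) * 100
= (13.0 - 11.4) / (13.0 - 7.6) * 100
= 1.6 / 5.4 * 100
= 29.6%

29.6%


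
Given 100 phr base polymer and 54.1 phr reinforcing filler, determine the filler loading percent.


Filler % = filler / (rubber + filler) * 100
= 54.1 / (100 + 54.1) * 100
= 54.1 / 154.1 * 100
= 35.11%

35.11%


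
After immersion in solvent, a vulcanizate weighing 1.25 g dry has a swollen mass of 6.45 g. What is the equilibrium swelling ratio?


Q = W_swollen / W_dry
Q = 6.45 / 1.25
Q = 5.16

Q = 5.16


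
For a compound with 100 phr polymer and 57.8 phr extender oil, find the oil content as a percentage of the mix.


Oil % = oil / (100 + oil) * 100
= 57.8 / (100 + 57.8) * 100
= 57.8 / 157.8 * 100
= 36.63%

36.63%


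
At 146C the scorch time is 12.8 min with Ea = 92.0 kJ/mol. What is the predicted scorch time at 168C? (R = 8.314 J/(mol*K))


Convert temperatures: T1 = 146 + 273.15 = 419.15 K, T2 = 168 + 273.15 = 441.15 K
ts2_new = 12.8 * exp(92000 / 8.314 * (1/441.15 - 1/419.15))
1/T2 - 1/T1 = -1.1898e-04
ts2_new = 3.43 min

3.43 min


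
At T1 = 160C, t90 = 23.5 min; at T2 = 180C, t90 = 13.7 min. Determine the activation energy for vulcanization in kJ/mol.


T1 = 433.15 K, T2 = 453.15 K
1/T1 - 1/T2 = 1.0189e-04
ln(t1/t2) = ln(23.5/13.7) = 0.5396
Ea = 8.314 * 0.5396 / 1.0189e-04 = 44028.7100 J/mol
Ea = 44.03 kJ/mol

44.03 kJ/mol


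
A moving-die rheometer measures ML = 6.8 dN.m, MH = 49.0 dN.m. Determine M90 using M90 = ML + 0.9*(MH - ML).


M90 = ML + 0.9 * (MH - ML)
M90 = 6.8 + 0.9 * (49.0 - 6.8)
M90 = 6.8 + 0.9 * 42.2
M90 = 44.78 dN.m

44.78 dN.m


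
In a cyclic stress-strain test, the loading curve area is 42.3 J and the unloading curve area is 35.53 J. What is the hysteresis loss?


Hysteresis loss = loading - unloading
= 42.3 - 35.53
= 6.77 J

6.77 J


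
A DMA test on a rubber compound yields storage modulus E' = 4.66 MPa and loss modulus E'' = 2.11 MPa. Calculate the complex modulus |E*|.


|E*| = sqrt(E'^2 + E''^2)
= sqrt(4.66^2 + 2.11^2)
= sqrt(21.7156 + 4.4521)
= 5.115 MPa

5.115 MPa


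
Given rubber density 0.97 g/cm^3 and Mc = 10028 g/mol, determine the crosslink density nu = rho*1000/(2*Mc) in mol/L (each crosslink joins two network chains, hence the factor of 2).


nu = rho * 1000 / (2 * Mc)
nu = 0.97 * 1000 / (2 * 10028)
nu = 970.0 / 20056
nu = 0.0484 mol/L

0.0484 mol/L


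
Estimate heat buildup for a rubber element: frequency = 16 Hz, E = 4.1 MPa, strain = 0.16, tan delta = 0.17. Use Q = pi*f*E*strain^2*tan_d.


Q = pi * f * E * strain^2 * tan_d
= pi * 16 * 4.1 * 0.16^2 * 0.17
= pi * 16 * 4.1 * 0.0256 * 0.17
= 0.8969

Q = 0.8969


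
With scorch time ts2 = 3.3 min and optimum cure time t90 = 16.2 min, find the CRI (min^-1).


CRI = 100 / (t90 - ts2)
= 100 / (16.2 - 3.3)
= 100 / 12.9
= 7.75 min^-1

7.75 min^-1


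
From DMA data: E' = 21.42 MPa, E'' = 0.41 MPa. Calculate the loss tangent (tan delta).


tan delta = E'' / E'
= 0.41 / 21.42
= 0.0191

tan delta = 0.0191


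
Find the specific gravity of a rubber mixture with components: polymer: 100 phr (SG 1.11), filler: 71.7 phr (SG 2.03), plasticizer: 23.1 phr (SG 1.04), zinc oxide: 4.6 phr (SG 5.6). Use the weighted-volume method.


Sum of weights = 199.4
Volume contributions:
  polymer: 100/1.11 = 90.0901
  filler: 71.7/2.03 = 35.3202
  plasticizer: 23.1/1.04 = 22.2115
  zinc oxide: 4.6/5.6 = 0.8214
Sum of volumes = 148.4433
SG = 199.4 / 148.4433 = 1.343

SG = 1.343


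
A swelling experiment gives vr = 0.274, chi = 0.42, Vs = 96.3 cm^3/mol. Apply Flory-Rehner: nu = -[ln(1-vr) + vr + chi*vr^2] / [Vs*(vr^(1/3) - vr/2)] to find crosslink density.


ln(1 - vr) = ln(1 - 0.274) = -0.3202
Numerator = -((-0.3202) + 0.274 + 0.42 * 0.274^2) = 0.0147
Denominator = 96.3 * (0.274^(1/3) - 0.274/2) = 49.3544
nu = 0.0147 / 49.3544 = 2.9731e-04 mol/cm^3

2.9731e-04 mol/cm^3


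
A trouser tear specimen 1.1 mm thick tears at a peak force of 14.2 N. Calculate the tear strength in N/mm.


Tear strength = force / thickness
= 14.2 / 1.1
= 12.91 N/mm

12.91 N/mm


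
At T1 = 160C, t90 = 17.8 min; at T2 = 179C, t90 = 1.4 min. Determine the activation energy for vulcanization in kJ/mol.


T1 = 433.15 K, T2 = 452.15 K
1/T1 - 1/T2 = 9.7014e-05
ln(t1/t2) = ln(17.8/1.4) = 2.5427
Ea = 8.314 * 2.5427 / 9.7014e-05 = 217909.8565 J/mol
Ea = 217.91 kJ/mol

217.91 kJ/mol


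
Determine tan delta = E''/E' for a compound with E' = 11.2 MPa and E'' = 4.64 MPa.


tan delta = E'' / E'
= 4.64 / 11.2
= 0.4143

tan delta = 0.4143


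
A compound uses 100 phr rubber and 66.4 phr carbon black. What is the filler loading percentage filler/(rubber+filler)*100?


Filler % = filler / (rubber + filler) * 100
= 66.4 / (100 + 66.4) * 100
= 66.4 / 166.4 * 100
= 39.9%

39.9%


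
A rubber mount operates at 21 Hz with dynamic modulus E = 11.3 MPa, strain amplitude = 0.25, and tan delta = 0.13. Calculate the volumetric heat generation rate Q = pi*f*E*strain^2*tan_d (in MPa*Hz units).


Q = pi * f * E * strain^2 * tan_d
= pi * 21 * 11.3 * 0.25^2 * 0.13
= pi * 21 * 11.3 * 0.0625 * 0.13
= 6.0572

Q = 6.0572


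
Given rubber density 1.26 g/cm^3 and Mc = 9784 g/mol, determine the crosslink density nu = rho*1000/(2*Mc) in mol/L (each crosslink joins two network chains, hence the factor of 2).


nu = rho * 1000 / (2 * Mc)
nu = 1.26 * 1000 / (2 * 9784)
nu = 1260.0 / 19568
nu = 0.0644 mol/L

0.0644 mol/L


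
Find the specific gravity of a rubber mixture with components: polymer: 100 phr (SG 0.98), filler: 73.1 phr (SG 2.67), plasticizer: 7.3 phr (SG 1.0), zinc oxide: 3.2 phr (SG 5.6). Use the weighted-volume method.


Sum of weights = 183.6
Volume contributions:
  polymer: 100/0.98 = 102.0408
  filler: 73.1/2.67 = 27.3783
  plasticizer: 7.3/1.0 = 7.3000
  zinc oxide: 3.2/5.6 = 0.5714
Sum of volumes = 137.2905
SG = 183.6 / 137.2905 = 1.337

SG = 1.337


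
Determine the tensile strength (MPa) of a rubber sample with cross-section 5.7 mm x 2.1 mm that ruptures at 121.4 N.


Area = width * thickness = 5.7 * 2.1 = 11.97 mm^2
TS = force / area = 121.4 / 11.97 = 10.14 MPa

10.14 MPa


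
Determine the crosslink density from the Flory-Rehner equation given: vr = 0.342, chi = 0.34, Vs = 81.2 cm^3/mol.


ln(1 - vr) = ln(1 - 0.342) = -0.4186
Numerator = -((-0.4186) + 0.342 + 0.34 * 0.342^2) = 0.0368
Denominator = 81.2 * (0.342^(1/3) - 0.342/2) = 42.8995
nu = 0.0368 / 42.8995 = 8.5741e-04 mol/cm^3

8.5741e-04 mol/cm^3


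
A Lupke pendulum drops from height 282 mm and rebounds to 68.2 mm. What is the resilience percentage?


Resilience = h_rebound / h_drop * 100
= 68.2 / 282 * 100
= 24.2%

24.2%


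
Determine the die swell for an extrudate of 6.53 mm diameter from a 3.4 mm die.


Die swell ratio = D_extrudate / D_die
= 6.53 / 3.4
= 1.921

Die swell = 1.921


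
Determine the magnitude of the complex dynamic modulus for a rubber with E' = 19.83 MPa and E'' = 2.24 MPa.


|E*| = sqrt(E'^2 + E''^2)
= sqrt(19.83^2 + 2.24^2)
= sqrt(393.2289 + 5.0176)
= 19.956 MPa

19.956 MPa


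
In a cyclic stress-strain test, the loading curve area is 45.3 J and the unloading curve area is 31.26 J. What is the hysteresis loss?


Hysteresis loss = loading - unloading
= 45.3 - 31.26
= 14.04 J

14.04 J


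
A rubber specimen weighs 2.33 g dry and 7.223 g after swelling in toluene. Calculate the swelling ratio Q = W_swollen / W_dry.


Q = W_swollen / W_dry
Q = 7.223 / 2.33
Q = 3.1

Q = 3.1


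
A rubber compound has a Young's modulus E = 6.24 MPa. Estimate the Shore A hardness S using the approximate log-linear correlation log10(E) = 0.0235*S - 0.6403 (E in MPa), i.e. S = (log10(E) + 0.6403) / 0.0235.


log10(E) = 0.0235*S - 0.6403  =>  S = (log10(E) + 0.6403) / 0.0235
log10(6.24) = 0.795185
S = (0.795185 + 0.6403) / 0.0235 = 1.435485 / 0.0235
S = 61.1

Shore A = 61.1


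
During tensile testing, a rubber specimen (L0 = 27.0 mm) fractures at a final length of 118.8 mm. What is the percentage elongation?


Elongation = (Lf - L0) / L0 * 100
= (118.8 - 27.0) / 27.0 * 100
= 91.8 / 27.0 * 100
= 340.0%

340.0%


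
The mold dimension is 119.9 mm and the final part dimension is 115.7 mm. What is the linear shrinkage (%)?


Shrinkage = (mold - part) / mold * 100
= (119.9 - 115.7) / 119.9 * 100
= 4.2 / 119.9 * 100
= 3.5%

3.5%


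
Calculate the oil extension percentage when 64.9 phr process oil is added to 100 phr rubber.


Oil % = oil / (100 + oil) * 100
= 64.9 / (100 + 64.9) * 100
= 64.9 / 164.9 * 100
= 39.36%

39.36%


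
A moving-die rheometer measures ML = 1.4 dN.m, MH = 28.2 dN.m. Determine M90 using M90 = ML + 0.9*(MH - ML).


M90 = ML + 0.9 * (MH - ML)
M90 = 1.4 + 0.9 * (28.2 - 1.4)
M90 = 1.4 + 0.9 * 26.8
M90 = 25.52 dN.m

25.52 dN.m


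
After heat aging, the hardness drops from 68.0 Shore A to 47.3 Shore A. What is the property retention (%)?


Retention = aged / original * 100
= 47.3 / 68.0 * 100
= 69.6%

69.6%


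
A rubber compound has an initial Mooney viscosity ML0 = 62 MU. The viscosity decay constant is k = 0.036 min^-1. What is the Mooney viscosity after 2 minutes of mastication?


ML = ML0 * exp(-k * t)
ML = 62 * exp(-0.036 * 2)
ML = 62 * 0.9305
ML = 57.69 MU

57.69 MU


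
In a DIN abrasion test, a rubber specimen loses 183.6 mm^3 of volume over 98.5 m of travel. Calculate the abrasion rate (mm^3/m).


Rate = volume_loss / distance
= 183.6 / 98.5
= 1.864 mm^3/m

1.864 mm^3/m


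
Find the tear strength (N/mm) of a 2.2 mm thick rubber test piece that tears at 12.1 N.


Tear strength = force / thickness
= 12.1 / 2.2
= 5.5 N/mm

5.5 N/mm


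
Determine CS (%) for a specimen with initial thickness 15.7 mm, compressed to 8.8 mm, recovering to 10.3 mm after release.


CS = (t0 - recovered) / (t0 - ts) * 100
= (15.7 - 10.3) / (15.7 - 8.8) * 100
= 5.4 / 6.9 * 100
= 78.3%

78.3%


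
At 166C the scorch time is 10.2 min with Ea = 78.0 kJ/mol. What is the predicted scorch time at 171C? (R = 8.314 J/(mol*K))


Convert temperatures: T1 = 166 + 273.15 = 439.15 K, T2 = 171 + 273.15 = 444.15 K
ts2_new = 10.2 * exp(78000 / 8.314 * (1/444.15 - 1/439.15))
1/T2 - 1/T1 = -2.5635e-05
ts2_new = 8.02 min

8.02 min


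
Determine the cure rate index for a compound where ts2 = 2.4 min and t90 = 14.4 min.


CRI = 100 / (t90 - ts2)
= 100 / (14.4 - 2.4)
= 100 / 12.0
= 8.33 min^-1

8.33 min^-1


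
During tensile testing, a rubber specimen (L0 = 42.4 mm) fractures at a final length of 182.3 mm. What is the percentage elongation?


Elongation = (Lf - L0) / L0 * 100
= (182.3 - 42.4) / 42.4 * 100
= 139.9 / 42.4 * 100
= 330.0%

330.0%


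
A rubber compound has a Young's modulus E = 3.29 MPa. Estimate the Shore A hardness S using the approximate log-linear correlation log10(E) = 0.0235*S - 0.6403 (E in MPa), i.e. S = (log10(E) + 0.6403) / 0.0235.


log10(E) = 0.0235*S - 0.6403  =>  S = (log10(E) + 0.6403) / 0.0235
log10(3.29) = 0.517196
S = (0.517196 + 0.6403) / 0.0235 = 1.157496 / 0.0235
S = 49.3

Shore A = 49.3


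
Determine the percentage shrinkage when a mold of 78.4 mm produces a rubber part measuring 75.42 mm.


Shrinkage = (mold - part) / mold * 100
= (78.4 - 75.42) / 78.4 * 100
= 2.98 / 78.4 * 100
= 3.8%

3.8%


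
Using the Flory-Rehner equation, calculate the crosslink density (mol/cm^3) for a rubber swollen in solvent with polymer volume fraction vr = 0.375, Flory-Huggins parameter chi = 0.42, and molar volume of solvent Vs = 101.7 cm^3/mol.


ln(1 - vr) = ln(1 - 0.375) = -0.4700
Numerator = -((-0.4700) + 0.375 + 0.42 * 0.375^2) = 0.0359
Denominator = 101.7 * (0.375^(1/3) - 0.375/2) = 54.2696
nu = 0.0359 / 54.2696 = 6.6227e-04 mol/cm^3

6.6227e-04 mol/cm^3


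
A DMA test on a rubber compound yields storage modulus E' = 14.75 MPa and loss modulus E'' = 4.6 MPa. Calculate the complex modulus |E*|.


|E*| = sqrt(E'^2 + E''^2)
= sqrt(14.75^2 + 4.6^2)
= sqrt(217.5625 + 21.1600)
= 15.451 MPa

15.451 MPa


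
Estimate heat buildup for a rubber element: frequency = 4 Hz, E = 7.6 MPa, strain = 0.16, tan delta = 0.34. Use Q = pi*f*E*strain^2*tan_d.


Q = pi * f * E * strain^2 * tan_d
= pi * 4 * 7.6 * 0.16^2 * 0.34
= pi * 4 * 7.6 * 0.0256 * 0.34
= 0.8313

Q = 0.8313


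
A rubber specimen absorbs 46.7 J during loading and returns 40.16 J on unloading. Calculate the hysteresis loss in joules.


Hysteresis loss = loading - unloading
= 46.7 - 40.16
= 6.54 J

6.54 J


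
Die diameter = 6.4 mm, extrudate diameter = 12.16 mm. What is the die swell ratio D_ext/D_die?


Die swell ratio = D_extrudate / D_die
= 12.16 / 6.4
= 1.9

Die swell = 1.9


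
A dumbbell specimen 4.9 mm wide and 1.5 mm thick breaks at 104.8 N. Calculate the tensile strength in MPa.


Area = width * thickness = 4.9 * 1.5 = 7.35 mm^2
TS = force / area = 104.8 / 7.35 = 14.26 MPa

14.26 MPa


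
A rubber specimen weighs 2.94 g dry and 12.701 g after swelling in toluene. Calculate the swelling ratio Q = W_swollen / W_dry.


Q = W_swollen / W_dry
Q = 12.701 / 2.94
Q = 4.32

Q = 4.32


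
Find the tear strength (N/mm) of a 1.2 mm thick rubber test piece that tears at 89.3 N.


Tear strength = force / thickness
= 89.3 / 1.2
= 74.42 N/mm

74.42 N/mm


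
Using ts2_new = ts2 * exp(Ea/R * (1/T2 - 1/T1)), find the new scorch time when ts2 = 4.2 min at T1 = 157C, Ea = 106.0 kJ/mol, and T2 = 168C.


Convert temperatures: T1 = 157 + 273.15 = 430.15 K, T2 = 168 + 273.15 = 441.15 K
ts2_new = 4.2 * exp(106000 / 8.314 * (1/441.15 - 1/430.15))
1/T2 - 1/T1 = -5.7968e-05
ts2_new = 2.01 min

2.01 min


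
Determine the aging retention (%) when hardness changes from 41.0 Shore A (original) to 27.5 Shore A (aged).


Retention = aged / original * 100
= 27.5 / 41.0 * 100
= 67.1%

67.1%


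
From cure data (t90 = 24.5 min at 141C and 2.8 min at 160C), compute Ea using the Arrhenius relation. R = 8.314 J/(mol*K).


T1 = 414.15 K, T2 = 433.15 K
1/T1 - 1/T2 = 1.0592e-04
ln(t1/t2) = ln(24.5/2.8) = 2.1691
Ea = 8.314 * 2.1691 / 1.0592e-04 = 170263.9513 J/mol
Ea = 170.26 kJ/mol

170.26 kJ/mol


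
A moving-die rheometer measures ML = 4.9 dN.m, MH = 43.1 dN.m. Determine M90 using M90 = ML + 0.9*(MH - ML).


M90 = ML + 0.9 * (MH - ML)
M90 = 4.9 + 0.9 * (43.1 - 4.9)
M90 = 4.9 + 0.9 * 38.2
M90 = 39.28 dN.m

39.28 dN.m


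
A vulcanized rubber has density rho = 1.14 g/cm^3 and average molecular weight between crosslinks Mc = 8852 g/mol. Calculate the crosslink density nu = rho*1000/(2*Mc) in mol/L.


nu = rho * 1000 / (2 * Mc)
nu = 1.14 * 1000 / (2 * 8852)
nu = 1140.0 / 17704
nu = 0.0644 mol/L

0.0644 mol/L


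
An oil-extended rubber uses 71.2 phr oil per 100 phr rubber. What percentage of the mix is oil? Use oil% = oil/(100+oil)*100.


Oil % = oil / (100 + oil) * 100
= 71.2 / (100 + 71.2) * 100
= 71.2 / 171.2 * 100
= 41.59%

41.59%


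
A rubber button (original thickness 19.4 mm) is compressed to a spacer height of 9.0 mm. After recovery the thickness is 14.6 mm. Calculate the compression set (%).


CS = (t0 - recovered) / (t0 - ts) * 100
= (19.4 - 14.6) / (19.4 - 9.0) * 100
= 4.8 / 10.4 * 100
= 46.2%

46.2%


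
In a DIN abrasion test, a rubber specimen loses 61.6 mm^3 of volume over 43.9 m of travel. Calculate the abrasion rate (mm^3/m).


Rate = volume_loss / distance
= 61.6 / 43.9
= 1.403 mm^3/m

1.403 mm^3/m


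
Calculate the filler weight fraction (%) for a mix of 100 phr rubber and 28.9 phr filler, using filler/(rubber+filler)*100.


Filler % = filler / (rubber + filler) * 100
= 28.9 / (100 + 28.9) * 100
= 28.9 / 128.9 * 100
= 22.42%

22.42%


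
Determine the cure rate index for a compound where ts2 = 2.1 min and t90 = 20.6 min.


CRI = 100 / (t90 - ts2)
= 100 / (20.6 - 2.1)
= 100 / 18.5
= 5.41 min^-1

5.41 min^-1


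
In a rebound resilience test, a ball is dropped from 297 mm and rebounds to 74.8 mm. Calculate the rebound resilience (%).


Resilience = h_rebound / h_drop * 100
= 74.8 / 297 * 100
= 25.2%

25.2%


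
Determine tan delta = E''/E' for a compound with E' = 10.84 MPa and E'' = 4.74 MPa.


tan delta = E'' / E'
= 4.74 / 10.84
= 0.4373

tan delta = 0.4373


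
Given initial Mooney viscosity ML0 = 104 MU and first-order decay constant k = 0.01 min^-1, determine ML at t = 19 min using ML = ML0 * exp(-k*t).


ML = ML0 * exp(-k * t)
ML = 104 * exp(-0.01 * 19)
ML = 104 * 0.8270
ML = 86.0 MU

86.0 MU


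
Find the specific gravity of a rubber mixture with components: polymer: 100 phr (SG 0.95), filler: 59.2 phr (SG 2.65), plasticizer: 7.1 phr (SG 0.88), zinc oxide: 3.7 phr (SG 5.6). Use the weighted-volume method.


Sum of weights = 170.0
Volume contributions:
  polymer: 100/0.95 = 105.2632
  filler: 59.2/2.65 = 22.3396
  plasticizer: 7.1/0.88 = 8.0682
  zinc oxide: 3.7/5.6 = 0.6607
Sum of volumes = 136.3317
SG = 170.0 / 136.3317 = 1.247

SG = 1.247


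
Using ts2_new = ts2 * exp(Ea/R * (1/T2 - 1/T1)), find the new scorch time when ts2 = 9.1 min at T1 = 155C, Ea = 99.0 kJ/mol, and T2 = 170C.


Convert temperatures: T1 = 155 + 273.15 = 428.15 K, T2 = 170 + 273.15 = 443.15 K
ts2_new = 9.1 * exp(99000 / 8.314 * (1/443.15 - 1/428.15))
1/T2 - 1/T1 = -7.9058e-05
ts2_new = 3.55 min

3.55 min


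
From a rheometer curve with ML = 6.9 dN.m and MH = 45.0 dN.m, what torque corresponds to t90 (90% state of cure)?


M90 = ML + 0.9 * (MH - ML)
M90 = 6.9 + 0.9 * (45.0 - 6.9)
M90 = 6.9 + 0.9 * 38.1
M90 = 41.19 dN.m

41.19 dN.m


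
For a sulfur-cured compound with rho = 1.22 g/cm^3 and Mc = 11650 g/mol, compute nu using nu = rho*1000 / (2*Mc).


nu = rho * 1000 / (2 * Mc)
nu = 1.22 * 1000 / (2 * 11650)
nu = 1220.0 / 23300
nu = 0.0524 mol/L

0.0524 mol/L


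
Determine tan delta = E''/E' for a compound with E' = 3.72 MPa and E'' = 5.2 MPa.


tan delta = E'' / E'
= 5.2 / 3.72
= 1.3978

tan delta = 1.3978


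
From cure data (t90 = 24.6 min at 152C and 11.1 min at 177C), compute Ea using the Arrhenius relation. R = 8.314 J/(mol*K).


T1 = 425.15 K, T2 = 450.15 K
1/T1 - 1/T2 = 1.3063e-04
ln(t1/t2) = ln(24.6/11.1) = 0.7958
Ea = 8.314 * 0.7958 / 1.3063e-04 = 50649.3776 J/mol
Ea = 50.65 kJ/mol

50.65 kJ/mol


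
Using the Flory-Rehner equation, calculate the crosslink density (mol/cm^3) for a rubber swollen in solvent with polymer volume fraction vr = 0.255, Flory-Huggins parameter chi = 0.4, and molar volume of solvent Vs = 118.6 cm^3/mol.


ln(1 - vr) = ln(1 - 0.255) = -0.2944
Numerator = -((-0.2944) + 0.255 + 0.4 * 0.255^2) = 0.0134
Denominator = 118.6 * (0.255^(1/3) - 0.255/2) = 60.0866
nu = 0.0134 / 60.0866 = 2.2236e-04 mol/cm^3

2.2236e-04 mol/cm^3


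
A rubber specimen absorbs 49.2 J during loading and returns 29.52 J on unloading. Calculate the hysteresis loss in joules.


Hysteresis loss = loading - unloading
= 49.2 - 29.52
= 19.68 J

19.68 J


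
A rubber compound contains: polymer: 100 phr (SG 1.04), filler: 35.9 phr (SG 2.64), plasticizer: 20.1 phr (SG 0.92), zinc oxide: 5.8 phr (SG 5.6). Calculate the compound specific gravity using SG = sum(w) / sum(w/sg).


Sum of weights = 161.8
Volume contributions:
  polymer: 100/1.04 = 96.1538
  filler: 35.9/2.64 = 13.5985
  plasticizer: 20.1/0.92 = 21.8478
  zinc oxide: 5.8/5.6 = 1.0357
Sum of volumes = 132.6359
SG = 161.8 / 132.6359 = 1.22

SG = 1.22


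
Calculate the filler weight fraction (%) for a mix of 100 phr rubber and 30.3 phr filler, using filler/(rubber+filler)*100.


Filler % = filler / (rubber + filler) * 100
= 30.3 / (100 + 30.3) * 100
= 30.3 / 130.3 * 100
= 23.25%

23.25%


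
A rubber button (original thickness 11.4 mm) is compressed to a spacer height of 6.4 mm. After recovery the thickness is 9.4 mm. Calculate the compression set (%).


CS = (t0 - recovered) / (t0 - ts) * 100
= (11.4 - 9.4) / (11.4 - 6.4) * 100
= 2.0 / 5.0 * 100
= 40.0%

40.0%


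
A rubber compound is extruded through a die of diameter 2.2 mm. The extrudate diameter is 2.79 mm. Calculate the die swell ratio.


Die swell ratio = D_extrudate / D_die
= 2.79 / 2.2
= 1.268

Die swell = 1.268


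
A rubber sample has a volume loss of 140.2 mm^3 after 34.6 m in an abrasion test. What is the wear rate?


Rate = volume_loss / distance
= 140.2 / 34.6
= 4.052 mm^3/m

4.052 mm^3/m


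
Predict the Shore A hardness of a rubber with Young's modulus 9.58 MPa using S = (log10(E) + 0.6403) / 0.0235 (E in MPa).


log10(E) = 0.0235*S - 0.6403  =>  S = (log10(E) + 0.6403) / 0.0235
log10(9.58) = 0.981366
S = (0.981366 + 0.6403) / 0.0235 = 1.621666 / 0.0235
S = 69.0

Shore A = 69.0


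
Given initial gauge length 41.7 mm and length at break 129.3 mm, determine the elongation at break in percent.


Elongation = (Lf - L0) / L0 * 100
= (129.3 - 41.7) / 41.7 * 100
= 87.6 / 41.7 * 100
= 210.1%

210.1%


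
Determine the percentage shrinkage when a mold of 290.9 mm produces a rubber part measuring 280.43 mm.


Shrinkage = (mold - part) / mold * 100
= (290.9 - 280.43) / 290.9 * 100
= 10.47 / 290.9 * 100
= 3.6%

3.6%


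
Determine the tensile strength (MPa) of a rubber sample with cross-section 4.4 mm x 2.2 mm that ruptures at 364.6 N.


Area = width * thickness = 4.4 * 2.2 = 9.68 mm^2
TS = force / area = 364.6 / 9.68 = 37.67 MPa

37.67 MPa


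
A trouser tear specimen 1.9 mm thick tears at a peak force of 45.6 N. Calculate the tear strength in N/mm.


Tear strength = force / thickness
= 45.6 / 1.9
= 24.0 N/mm

24.0 N/mm


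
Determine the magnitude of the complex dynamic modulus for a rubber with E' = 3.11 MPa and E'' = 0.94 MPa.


|E*| = sqrt(E'^2 + E''^2)
= sqrt(3.11^2 + 0.94^2)
= sqrt(9.6721 + 0.8836)
= 3.249 MPa

3.249 MPa


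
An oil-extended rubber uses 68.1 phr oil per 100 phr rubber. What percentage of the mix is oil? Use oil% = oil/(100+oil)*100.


Oil % = oil / (100 + oil) * 100
= 68.1 / (100 + 68.1) * 100
= 68.1 / 168.1 * 100
= 40.51%

40.51%


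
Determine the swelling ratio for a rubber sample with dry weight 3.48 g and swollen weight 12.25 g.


Q = W_swollen / W_dry
Q = 12.25 / 3.48
Q = 3.52

Q = 3.52


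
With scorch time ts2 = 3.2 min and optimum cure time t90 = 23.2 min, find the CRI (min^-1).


CRI = 100 / (t90 - ts2)
= 100 / (23.2 - 3.2)
= 100 / 20.0
= 5.0 min^-1

5.0 min^-1


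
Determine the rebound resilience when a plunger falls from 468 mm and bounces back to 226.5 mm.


Resilience = h_rebound / h_drop * 100
= 226.5 / 468 * 100
= 48.4%

48.4%


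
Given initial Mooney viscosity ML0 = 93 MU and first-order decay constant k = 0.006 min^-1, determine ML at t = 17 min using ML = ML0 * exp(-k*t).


ML = ML0 * exp(-k * t)
ML = 93 * exp(-0.006 * 17)
ML = 93 * 0.9030
ML = 83.98 MU

83.98 MU


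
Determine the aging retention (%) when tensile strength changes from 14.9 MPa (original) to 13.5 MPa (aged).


Retention = aged / original * 100
= 13.5 / 14.9 * 100
= 90.6%

90.6%


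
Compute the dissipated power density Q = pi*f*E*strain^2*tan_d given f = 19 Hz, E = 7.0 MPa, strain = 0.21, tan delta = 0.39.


Q = pi * f * E * strain^2 * tan_d
= pi * 19 * 7.0 * 0.21^2 * 0.39
= pi * 19 * 7.0 * 0.0441 * 0.39
= 7.1863

Q = 7.1863


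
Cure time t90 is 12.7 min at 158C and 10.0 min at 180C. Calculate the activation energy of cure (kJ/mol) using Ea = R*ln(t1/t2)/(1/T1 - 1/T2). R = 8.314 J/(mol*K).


T1 = 431.15 K, T2 = 453.15 K
1/T1 - 1/T2 = 1.1260e-04
ln(t1/t2) = ln(12.7/10.0) = 0.2390
Ea = 8.314 * 0.2390 / 1.1260e-04 = 17647.6273 J/mol
Ea = 17.65 kJ/mol

17.65 kJ/mol


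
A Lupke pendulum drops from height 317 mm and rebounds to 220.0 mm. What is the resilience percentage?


Resilience = h_rebound / h_drop * 100
= 220.0 / 317 * 100
= 69.4%

69.4%


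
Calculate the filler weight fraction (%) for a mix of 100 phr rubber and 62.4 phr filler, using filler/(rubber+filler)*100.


Filler % = filler / (rubber + filler) * 100
= 62.4 / (100 + 62.4) * 100
= 62.4 / 162.4 * 100
= 38.42%

38.42%


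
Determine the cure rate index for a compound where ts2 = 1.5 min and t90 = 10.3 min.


CRI = 100 / (t90 - ts2)
= 100 / (10.3 - 1.5)
= 100 / 8.8
= 11.36 min^-1

11.36 min^-1


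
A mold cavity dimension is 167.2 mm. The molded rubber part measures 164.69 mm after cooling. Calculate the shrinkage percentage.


Shrinkage = (mold - part) / mold * 100
= (167.2 - 164.69) / 167.2 * 100
= 2.51 / 167.2 * 100
= 1.5%

1.5%


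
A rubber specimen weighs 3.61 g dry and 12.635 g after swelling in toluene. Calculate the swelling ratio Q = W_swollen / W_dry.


Q = W_swollen / W_dry
Q = 12.635 / 3.61
Q = 3.5

Q = 3.5


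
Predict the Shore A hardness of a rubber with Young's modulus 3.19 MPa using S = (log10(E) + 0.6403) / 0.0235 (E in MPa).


log10(E) = 0.0235*S - 0.6403  =>  S = (log10(E) + 0.6403) / 0.0235
log10(3.19) = 0.503791
S = (0.503791 + 0.6403) / 0.0235 = 1.144091 / 0.0235
S = 48.7

Shore A = 48.7


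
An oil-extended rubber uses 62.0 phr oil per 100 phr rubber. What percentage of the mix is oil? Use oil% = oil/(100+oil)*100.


Oil % = oil / (100 + oil) * 100
= 62.0 / (100 + 62.0) * 100
= 62.0 / 162.0 * 100
= 38.27%

38.27%


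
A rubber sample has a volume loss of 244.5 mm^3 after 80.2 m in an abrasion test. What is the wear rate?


Rate = volume_loss / distance
= 244.5 / 80.2
= 3.049 mm^3/m

3.049 mm^3/m


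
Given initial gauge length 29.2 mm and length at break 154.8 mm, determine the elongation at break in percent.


Elongation = (Lf - L0) / L0 * 100
= (154.8 - 29.2) / 29.2 * 100
= 125.6 / 29.2 * 100
= 430.1%

430.1%


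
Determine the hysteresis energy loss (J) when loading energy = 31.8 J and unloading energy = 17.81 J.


Hysteresis loss = loading - unloading
= 31.8 - 17.81
= 13.99 J

13.99 J


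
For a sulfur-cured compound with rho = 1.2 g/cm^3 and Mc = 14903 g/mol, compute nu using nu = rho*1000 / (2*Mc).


nu = rho * 1000 / (2 * Mc)
nu = 1.2 * 1000 / (2 * 14903)
nu = 1200.0 / 29806
nu = 0.0403 mol/L

0.0403 mol/L


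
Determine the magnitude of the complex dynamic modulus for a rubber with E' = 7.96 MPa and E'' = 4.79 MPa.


|E*| = sqrt(E'^2 + E''^2)
= sqrt(7.96^2 + 4.79^2)
= sqrt(63.3616 + 22.9441)
= 9.29 MPa

9.29 MPa


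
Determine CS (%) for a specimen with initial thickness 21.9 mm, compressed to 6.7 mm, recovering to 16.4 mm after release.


CS = (t0 - recovered) / (t0 - ts) * 100
= (21.9 - 16.4) / (21.9 - 6.7) * 100
= 5.5 / 15.2 * 100
= 36.2%

36.2%


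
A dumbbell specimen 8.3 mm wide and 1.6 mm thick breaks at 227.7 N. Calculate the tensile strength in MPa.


Area = width * thickness = 8.3 * 1.6 = 13.28 mm^2
TS = force / area = 227.7 / 13.28 = 17.15 MPa

17.15 MPa


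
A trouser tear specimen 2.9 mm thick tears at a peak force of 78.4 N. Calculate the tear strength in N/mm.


Tear strength = force / thickness
= 78.4 / 2.9
= 27.03 N/mm

27.03 N/mm
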